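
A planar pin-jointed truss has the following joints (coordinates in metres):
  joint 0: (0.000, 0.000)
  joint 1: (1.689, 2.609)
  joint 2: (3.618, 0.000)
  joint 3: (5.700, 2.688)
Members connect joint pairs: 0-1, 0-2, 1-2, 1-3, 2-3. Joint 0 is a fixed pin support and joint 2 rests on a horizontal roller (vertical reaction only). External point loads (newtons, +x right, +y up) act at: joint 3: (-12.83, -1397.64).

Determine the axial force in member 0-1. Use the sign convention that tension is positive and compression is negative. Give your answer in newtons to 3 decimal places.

N=4 nodes, M=5 members, R=3 reactions → 2N=8, M+R=8
member 0 (0-1): L=3.1080, (cx,cy)=(0.5434,0.8394)
member 1 (0-2): L=3.6180, (cx,cy)=(1.0000,0.0000)
member 2 (1-2): L=3.2447, (cx,cy)=(0.5945,-0.8041)
member 3 (1-3): L=4.0118, (cx,cy)=(0.9998,0.0197)
member 4 (2-3): L=3.4000, (cx,cy)=(0.6124,0.7906)
solve A·x = −loads:
  F[0-1] = +946.7497 N (tension)
  F[0-2] = -527.3298 N (compression)
  F[1-2] = -961.7784 N (compression)
  F[1-3] = +1086.4996 N (tension)
  F[2-3] = -1794.9161 N (compression)
  Rx@0 = +12.8300 N
  Ry@0 = -794.7483 N
  Ry@2 = +2192.3883 N

946.750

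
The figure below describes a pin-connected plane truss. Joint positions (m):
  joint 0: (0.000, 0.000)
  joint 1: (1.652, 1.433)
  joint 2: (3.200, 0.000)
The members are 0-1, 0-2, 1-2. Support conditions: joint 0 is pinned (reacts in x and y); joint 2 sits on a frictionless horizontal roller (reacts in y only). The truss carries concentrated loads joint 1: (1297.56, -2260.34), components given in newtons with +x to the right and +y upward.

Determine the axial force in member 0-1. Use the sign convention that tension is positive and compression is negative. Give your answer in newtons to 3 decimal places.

-781.941

N=3 nodes, M=3 members, R=3 reactions → 2N=6, M+R=6
member 0 (0-1): L=2.1869, (cx,cy)=(0.7554,0.6553)
member 1 (0-2): L=3.2000, (cx,cy)=(1.0000,0.0000)
member 2 (1-2): L=2.1095, (cx,cy)=(0.7338,-0.6793)
solve A·x = −loads:
  F[0-1] = -781.9414 N (compression)
  F[0-2] = +1888.2404 N (tension)
  F[1-2] = -2573.0974 N (compression)
  Rx@0 = -1297.5600 N
  Ry@0 = +512.3759 N
  Ry@2 = +1747.9641 N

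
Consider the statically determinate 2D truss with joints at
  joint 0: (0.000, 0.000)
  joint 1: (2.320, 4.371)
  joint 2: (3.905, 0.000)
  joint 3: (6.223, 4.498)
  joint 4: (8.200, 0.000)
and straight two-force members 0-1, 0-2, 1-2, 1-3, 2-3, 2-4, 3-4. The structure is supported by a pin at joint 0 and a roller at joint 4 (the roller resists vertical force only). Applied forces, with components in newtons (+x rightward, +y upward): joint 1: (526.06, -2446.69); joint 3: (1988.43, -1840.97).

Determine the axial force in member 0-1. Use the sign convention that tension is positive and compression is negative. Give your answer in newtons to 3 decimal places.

-936.460

N=5 nodes, M=7 members, R=3 reactions → 2N=10, M+R=10
member 0 (0-1): L=4.9485, (cx,cy)=(0.4688,0.8833)
member 1 (0-2): L=3.9050, (cx,cy)=(1.0000,0.0000)
member 2 (1-2): L=4.6495, (cx,cy)=(0.3409,-0.9401)
member 3 (1-3): L=3.9051, (cx,cy)=(0.9995,0.0325)
member 4 (2-3): L=5.0602, (cx,cy)=(0.4581,0.8889)
member 5 (2-4): L=4.2950, (cx,cy)=(1.0000,0.0000)
member 6 (3-4): L=4.9133, (cx,cy)=(0.4024,-0.9155)
solve A·x = −loads:
  F[0-1] = -936.4603 N (compression)
  F[0-2] = +2953.5262 N (tension)
  F[1-2] = -1735.6373 N (compression)
  F[1-3] = -373.6207 N (compression)
  F[2-3] = +1835.5973 N (tension)
  F[2-4] = +1520.9860 N (tension)
  F[3-4] = -3780.0014 N (compression)
  Rx@0 = -2514.4900 N
  Ry@0 = +827.1669 N
  Ry@4 = +3460.4931 N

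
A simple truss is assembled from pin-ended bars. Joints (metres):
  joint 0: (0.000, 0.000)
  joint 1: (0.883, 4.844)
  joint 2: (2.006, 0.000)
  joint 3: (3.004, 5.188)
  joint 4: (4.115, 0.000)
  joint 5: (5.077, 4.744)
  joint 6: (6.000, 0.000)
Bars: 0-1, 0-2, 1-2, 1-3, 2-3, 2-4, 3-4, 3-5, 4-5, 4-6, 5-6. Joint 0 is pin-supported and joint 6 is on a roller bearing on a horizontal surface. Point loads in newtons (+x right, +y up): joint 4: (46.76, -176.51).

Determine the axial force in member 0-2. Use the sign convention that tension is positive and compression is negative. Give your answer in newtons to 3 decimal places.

N=7 nodes, M=11 members, R=3 reactions → 2N=14, M+R=14
member 0 (0-1): L=4.9238, (cx,cy)=(0.1793,0.9838)
member 1 (0-2): L=2.0060, (cx,cy)=(1.0000,0.0000)
member 2 (1-2): L=4.9725, (cx,cy)=(0.2258,-0.9742)
member 3 (1-3): L=2.1487, (cx,cy)=(0.9871,0.1601)
member 4 (2-3): L=5.2831, (cx,cy)=(0.1889,0.9820)
member 5 (2-4): L=2.1090, (cx,cy)=(1.0000,0.0000)
member 6 (3-4): L=5.3056, (cx,cy)=(0.2094,-0.9778)
member 7 (3-5): L=2.1200, (cx,cy)=(0.9778,-0.2094)
member 8 (4-5): L=4.8406, (cx,cy)=(0.1987,0.9801)
member 9 (4-6): L=1.8850, (cx,cy)=(1.0000,0.0000)
member 10 (5-6): L=4.8330, (cx,cy)=(0.1910,-0.9816)
solve A·x = −loads:
  F[0-1] = -56.3674 N (compression)
  F[0-2] = +56.8685 N (tension)
  F[1-2] = +53.2395 N (tension)
  F[1-3] = -22.4215 N (compression)
  F[2-3] = -52.8149 N (compression)
  F[2-4] = +78.8692 N (tension)
  F[3-4] = +66.8083 N (tension)
  F[3-5] = -47.1444 N (compression)
  F[4-5] = +113.4458 N (tension)
  F[4-6] = +23.5529 N (tension)
  F[5-6] = -123.3264 N (compression)
  Rx@0 = -46.7600 N
  Ry@0 = +55.4536 N
  Ry@6 = +121.0564 N

56.868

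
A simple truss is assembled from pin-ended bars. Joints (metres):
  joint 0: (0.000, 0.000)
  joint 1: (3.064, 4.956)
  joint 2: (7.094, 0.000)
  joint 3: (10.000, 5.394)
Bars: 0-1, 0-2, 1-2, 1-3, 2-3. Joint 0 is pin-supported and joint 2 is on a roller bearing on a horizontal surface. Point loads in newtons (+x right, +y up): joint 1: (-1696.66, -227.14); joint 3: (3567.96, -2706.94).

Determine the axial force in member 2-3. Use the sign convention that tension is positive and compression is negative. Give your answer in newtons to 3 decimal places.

N=4 nodes, M=5 members, R=3 reactions → 2N=8, M+R=8
member 0 (0-1): L=5.8267, (cx,cy)=(0.5259,0.8506)
member 1 (0-2): L=7.0940, (cx,cy)=(1.0000,0.0000)
member 2 (1-2): L=6.3877, (cx,cy)=(0.6309,-0.7759)
member 3 (1-3): L=6.9498, (cx,cy)=(0.9980,0.0630)
member 4 (2-3): L=6.1270, (cx,cy)=(0.4743,0.8804)
solve A·x = −loads:
  F[0-1] = +2947.9686 N (tension)
  F[0-2] = +321.0865 N (tension)
  F[1-2] = -3101.0754 N (compression)
  F[1-3] = +5213.7035 N (tension)
  F[2-3] = -3448.0246 N (compression)
  Rx@0 = -1871.3000 N
  Ry@0 = -2507.4602 N
  Ry@2 = +5441.5402 N

-3448.025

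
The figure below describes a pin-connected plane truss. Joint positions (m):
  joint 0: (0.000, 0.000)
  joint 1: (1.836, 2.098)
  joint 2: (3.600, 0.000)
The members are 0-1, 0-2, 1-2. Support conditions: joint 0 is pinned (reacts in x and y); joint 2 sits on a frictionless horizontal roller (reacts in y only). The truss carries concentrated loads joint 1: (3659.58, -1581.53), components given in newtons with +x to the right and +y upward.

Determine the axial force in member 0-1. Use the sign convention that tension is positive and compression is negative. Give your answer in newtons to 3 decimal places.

1804.271

N=3 nodes, M=3 members, R=3 reactions → 2N=6, M+R=6
member 0 (0-1): L=2.7879, (cx,cy)=(0.6586,0.7525)
member 1 (0-2): L=3.6000, (cx,cy)=(1.0000,0.0000)
member 2 (1-2): L=2.7410, (cx,cy)=(0.6436,-0.7654)
solve A·x = −loads:
  F[0-1] = +1804.2711 N (tension)
  F[0-2] = +2471.3675 N (tension)
  F[1-2] = -3840.2025 N (compression)
  Rx@0 = -3659.5800 N
  Ry@0 = -1357.7722 N
  Ry@2 = +2939.3022 N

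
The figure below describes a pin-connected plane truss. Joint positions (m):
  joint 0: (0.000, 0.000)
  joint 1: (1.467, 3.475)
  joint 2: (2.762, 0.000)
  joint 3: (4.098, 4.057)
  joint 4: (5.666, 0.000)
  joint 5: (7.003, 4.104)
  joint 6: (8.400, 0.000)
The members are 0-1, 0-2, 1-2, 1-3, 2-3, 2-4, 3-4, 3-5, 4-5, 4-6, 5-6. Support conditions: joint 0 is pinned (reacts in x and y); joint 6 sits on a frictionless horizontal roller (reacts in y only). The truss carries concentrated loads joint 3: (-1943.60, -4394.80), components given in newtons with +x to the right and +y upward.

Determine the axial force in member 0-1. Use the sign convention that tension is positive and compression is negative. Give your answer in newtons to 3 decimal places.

N=7 nodes, M=11 members, R=3 reactions → 2N=14, M+R=14
member 0 (0-1): L=3.7720, (cx,cy)=(0.3889,0.9213)
member 1 (0-2): L=2.7620, (cx,cy)=(1.0000,0.0000)
member 2 (1-2): L=3.7085, (cx,cy)=(0.3492,-0.9370)
member 3 (1-3): L=2.6946, (cx,cy)=(0.9764,0.2160)
member 4 (2-3): L=4.2713, (cx,cy)=(0.3128,0.9498)
member 5 (2-4): L=2.9040, (cx,cy)=(1.0000,0.0000)
member 6 (3-4): L=4.3495, (cx,cy)=(0.3605,-0.9328)
member 7 (3-5): L=2.9054, (cx,cy)=(0.9999,0.0162)
member 8 (4-5): L=4.3163, (cx,cy)=(0.3098,0.9508)
member 9 (4-6): L=2.7340, (cx,cy)=(1.0000,0.0000)
member 10 (5-6): L=4.3353, (cx,cy)=(0.3222,-0.9467)
solve A·x = −loads:
  F[0-1] = -3462.0422 N (compression)
  F[0-2] = -597.1355 N (compression)
  F[1-2] = +2850.8779 N (tension)
  F[1-3] = -2398.6129 N (compression)
  F[2-3] = -2812.5288 N (compression)
  F[2-4] = +1278.1108 N (tension)
  F[3-4] = -1306.2148 N (compression)
  F[3-5] = -807.3209 N (compression)
  F[4-5] = +1281.4068 N (tension)
  F[4-6] = +410.2912 N (tension)
  F[5-6] = -1273.2400 N (compression)
  Rx@0 = +1943.6000 N
  Ry@0 = +3189.4780 N
  Ry@6 = +1205.3220 N

-3462.042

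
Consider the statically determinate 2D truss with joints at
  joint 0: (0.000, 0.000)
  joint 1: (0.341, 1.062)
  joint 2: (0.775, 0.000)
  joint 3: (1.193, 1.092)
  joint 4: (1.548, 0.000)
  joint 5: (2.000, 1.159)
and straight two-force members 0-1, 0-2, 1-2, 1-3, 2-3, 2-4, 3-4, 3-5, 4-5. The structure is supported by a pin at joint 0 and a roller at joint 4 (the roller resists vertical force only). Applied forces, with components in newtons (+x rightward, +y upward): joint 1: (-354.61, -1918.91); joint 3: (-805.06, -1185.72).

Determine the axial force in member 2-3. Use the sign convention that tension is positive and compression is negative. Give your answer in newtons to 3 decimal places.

N=6 nodes, M=9 members, R=3 reactions → 2N=12, M+R=12
member 0 (0-1): L=1.1154, (cx,cy)=(0.3057,0.9521)
member 1 (0-2): L=0.7750, (cx,cy)=(1.0000,0.0000)
member 2 (1-2): L=1.1473, (cx,cy)=(0.3783,-0.9257)
member 3 (1-3): L=0.8525, (cx,cy)=(0.9994,0.0352)
member 4 (2-3): L=1.1693, (cx,cy)=(0.3575,0.9339)
member 5 (2-4): L=0.7730, (cx,cy)=(1.0000,0.0000)
member 6 (3-4): L=1.1483, (cx,cy)=(0.3092,-0.9510)
member 7 (3-5): L=0.8098, (cx,cy)=(0.9966,0.0827)
member 8 (4-5): L=1.2440, (cx,cy)=(0.3633,0.9317)
solve A·x = −loads:
  F[0-1] = -2709.0157 N (compression)
  F[0-2] = -331.4726 N (compression)
  F[1-2] = +685.5412 N (tension)
  F[1-3] = -733.3774 N (compression)
  F[2-3] = -679.4987 N (compression)
  F[2-4] = +170.7762 N (tension)
  F[3-4] = -552.3790 N (compression)
  F[3-5] = +0.0000 N (tension)
  F[4-5] = +0.0000 N (tension)
  Rx@0 = +1159.6700 N
  Ry@0 = +2579.3129 N
  Ry@4 = +525.3171 N

-679.499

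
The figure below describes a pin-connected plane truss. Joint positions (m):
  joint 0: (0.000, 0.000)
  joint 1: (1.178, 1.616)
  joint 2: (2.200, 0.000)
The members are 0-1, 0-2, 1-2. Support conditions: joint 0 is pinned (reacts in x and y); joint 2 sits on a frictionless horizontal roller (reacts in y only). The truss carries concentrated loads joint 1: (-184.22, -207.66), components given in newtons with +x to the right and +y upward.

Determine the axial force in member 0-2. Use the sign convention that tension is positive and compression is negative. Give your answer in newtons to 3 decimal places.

-15.258

N=3 nodes, M=3 members, R=3 reactions → 2N=6, M+R=6
member 0 (0-1): L=1.9998, (cx,cy)=(0.5891,0.8081)
member 1 (0-2): L=2.2000, (cx,cy)=(1.0000,0.0000)
member 2 (1-2): L=1.9121, (cx,cy)=(0.5345,-0.8452)
solve A·x = −loads:
  F[0-1] = -286.8324 N (compression)
  F[0-2] = -15.2576 N (compression)
  F[1-2] = +28.5453 N (tension)
  Rx@0 = +184.2200 N
  Ry@0 = +231.7855 N
  Ry@2 = -24.1255 N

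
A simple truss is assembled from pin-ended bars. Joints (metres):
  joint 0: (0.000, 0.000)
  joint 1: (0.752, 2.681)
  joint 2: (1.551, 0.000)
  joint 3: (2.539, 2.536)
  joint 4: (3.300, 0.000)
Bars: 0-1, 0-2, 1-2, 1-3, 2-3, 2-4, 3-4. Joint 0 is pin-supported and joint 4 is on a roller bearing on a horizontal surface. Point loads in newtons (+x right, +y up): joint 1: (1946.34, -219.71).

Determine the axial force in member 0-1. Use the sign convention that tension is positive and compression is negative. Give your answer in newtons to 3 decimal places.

N=5 nodes, M=7 members, R=3 reactions → 2N=10, M+R=10
member 0 (0-1): L=2.7845, (cx,cy)=(0.2701,0.9628)
member 1 (0-2): L=1.5510, (cx,cy)=(1.0000,0.0000)
member 2 (1-2): L=2.7975, (cx,cy)=(0.2856,-0.9583)
member 3 (1-3): L=1.7929, (cx,cy)=(0.9967,-0.0809)
member 4 (2-3): L=2.7217, (cx,cy)=(0.3630,0.9318)
member 5 (2-4): L=1.7490, (cx,cy)=(1.0000,0.0000)
member 6 (3-4): L=2.6477, (cx,cy)=(0.2874,-0.9578)
solve A·x = −loads:
  F[0-1] = +1466.0897 N (tension)
  F[0-2] = +1550.3939 N (tension)
  F[1-2] = -1609.8864 N (compression)
  F[1-3] = -1094.1797 N (compression)
  F[2-3] = +1655.7793 N (tension)
  F[2-4] = +489.5250 N (tension)
  F[3-4] = -1703.1861 N (compression)
  Rx@0 = -1946.3400 N
  Ry@0 = -1411.6110 N
  Ry@4 = +1631.3210 N

1466.090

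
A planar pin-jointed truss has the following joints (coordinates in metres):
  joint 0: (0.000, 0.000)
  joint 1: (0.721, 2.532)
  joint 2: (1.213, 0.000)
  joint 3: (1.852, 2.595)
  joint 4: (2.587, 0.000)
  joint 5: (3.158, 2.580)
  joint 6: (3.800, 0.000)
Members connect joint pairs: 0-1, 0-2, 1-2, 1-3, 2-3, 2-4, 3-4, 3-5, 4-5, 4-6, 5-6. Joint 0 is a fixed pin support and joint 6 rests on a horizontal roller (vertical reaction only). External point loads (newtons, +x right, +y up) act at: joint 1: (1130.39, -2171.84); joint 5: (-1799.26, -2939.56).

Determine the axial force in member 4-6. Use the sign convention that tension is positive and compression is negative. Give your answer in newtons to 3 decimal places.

N=7 nodes, M=11 members, R=3 reactions → 2N=14, M+R=14
member 0 (0-1): L=2.6327, (cx,cy)=(0.2739,0.9618)
member 1 (0-2): L=1.2130, (cx,cy)=(1.0000,0.0000)
member 2 (1-2): L=2.5794, (cx,cy)=(0.1907,-0.9816)
member 3 (1-3): L=1.1328, (cx,cy)=(0.9985,0.0556)
member 4 (2-3): L=2.6725, (cx,cy)=(0.2391,0.9710)
member 5 (2-4): L=1.3740, (cx,cy)=(1.0000,0.0000)
member 6 (3-4): L=2.6971, (cx,cy)=(0.2725,-0.9622)
member 7 (3-5): L=1.3061, (cx,cy)=(0.9999,-0.0115)
member 8 (4-5): L=2.6424, (cx,cy)=(0.2161,0.9764)
member 9 (4-6): L=1.2130, (cx,cy)=(1.0000,0.0000)
member 10 (5-6): L=2.6587, (cx,cy)=(0.2415,-0.9704)
solve A·x = −loads:
  F[0-1] = -2833.1169 N (compression)
  F[0-2] = +107.0305 N (tension)
  F[1-2] = +450.2559 N (tension)
  F[1-3] = -1995.2629 N (compression)
  F[2-3] = -455.1920 N (compression)
  F[2-4] = +301.7512 N (tension)
  F[3-4] = +601.7491 N (tension)
  F[3-5] = -2265.1474 N (compression)
  F[4-5] = -592.9835 N (compression)
  F[4-6] = +593.8751 N (tension)
  F[5-6] = -2459.3804 N (compression)
  Rx@0 = +668.8700 N
  Ry@0 = +2724.7990 N
  Ry@6 = +2386.6010 N

593.875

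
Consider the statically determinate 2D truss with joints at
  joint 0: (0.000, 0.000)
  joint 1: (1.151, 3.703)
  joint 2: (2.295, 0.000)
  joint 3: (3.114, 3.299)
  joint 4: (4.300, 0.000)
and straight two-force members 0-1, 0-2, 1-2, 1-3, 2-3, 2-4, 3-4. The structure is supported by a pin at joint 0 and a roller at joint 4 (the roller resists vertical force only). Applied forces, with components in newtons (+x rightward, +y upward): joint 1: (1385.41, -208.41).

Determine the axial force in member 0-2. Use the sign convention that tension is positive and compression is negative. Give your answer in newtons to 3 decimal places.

1062.011

N=5 nodes, M=7 members, R=3 reactions → 2N=10, M+R=10
member 0 (0-1): L=3.8778, (cx,cy)=(0.2968,0.9549)
member 1 (0-2): L=2.2950, (cx,cy)=(1.0000,0.0000)
member 2 (1-2): L=3.8757, (cx,cy)=(0.2952,-0.9554)
member 3 (1-3): L=2.0041, (cx,cy)=(0.9795,-0.2016)
member 4 (2-3): L=3.3991, (cx,cy)=(0.2409,0.9705)
member 5 (2-4): L=2.0050, (cx,cy)=(1.0000,0.0000)
member 6 (3-4): L=3.5057, (cx,cy)=(0.3383,-0.9410)
solve A·x = −loads:
  F[0-1] = +1089.5418 N (tension)
  F[0-2] = +1062.0111 N (tension)
  F[1-2] = -1151.5433 N (compression)
  F[1-3] = -737.2405 N (compression)
  F[2-3] = +1133.6325 N (tension)
  F[2-4] = +448.9650 N (tension)
  F[3-4] = -1327.1002 N (compression)
  Rx@0 = -1385.4100 N
  Ry@0 = -1040.4396 N
  Ry@4 = +1248.8496 N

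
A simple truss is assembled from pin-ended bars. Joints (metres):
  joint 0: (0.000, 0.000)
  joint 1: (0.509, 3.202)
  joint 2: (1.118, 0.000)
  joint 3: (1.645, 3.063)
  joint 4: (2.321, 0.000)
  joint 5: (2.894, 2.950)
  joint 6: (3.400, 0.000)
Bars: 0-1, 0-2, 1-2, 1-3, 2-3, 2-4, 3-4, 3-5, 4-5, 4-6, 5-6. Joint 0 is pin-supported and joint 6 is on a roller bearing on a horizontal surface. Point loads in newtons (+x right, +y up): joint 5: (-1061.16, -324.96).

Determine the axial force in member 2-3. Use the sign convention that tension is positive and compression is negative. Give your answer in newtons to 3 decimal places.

N=7 nodes, M=11 members, R=3 reactions → 2N=14, M+R=14
member 0 (0-1): L=3.2422, (cx,cy)=(0.1570,0.9876)
member 1 (0-2): L=1.1180, (cx,cy)=(1.0000,0.0000)
member 2 (1-2): L=3.2594, (cx,cy)=(0.1868,-0.9824)
member 3 (1-3): L=1.1445, (cx,cy)=(0.9926,-0.1215)
member 4 (2-3): L=3.1080, (cx,cy)=(0.1696,0.9855)
member 5 (2-4): L=1.2030, (cx,cy)=(1.0000,0.0000)
member 6 (3-4): L=3.1367, (cx,cy)=(0.2155,-0.9765)
member 7 (3-5): L=1.2541, (cx,cy)=(0.9959,-0.0901)
member 8 (4-5): L=3.0051, (cx,cy)=(0.1907,0.9817)
member 9 (4-6): L=1.0790, (cx,cy)=(1.0000,0.0000)
member 10 (5-6): L=2.9931, (cx,cy)=(0.1691,-0.9856)
solve A·x = −loads:
  F[0-1] = -981.2416 N (compression)
  F[0-2] = -907.1129 N (compression)
  F[1-2] = +1029.5934 N (tension)
  F[1-3] = -349.0043 N (compression)
  F[2-3] = -1026.3235 N (compression)
  F[2-4] = -540.7138 N (compression)
  F[3-4] = +1061.8147 N (tension)
  F[3-5] = -752.3408 N (compression)
  F[4-5] = -1056.2416 N (compression)
  F[4-6] = -110.4819 N (compression)
  F[5-6] = +653.5206 N (tension)
  Rx@0 = +1061.1600 N
  Ry@0 = +969.0740 N
  Ry@6 = -644.1140 N

-1026.323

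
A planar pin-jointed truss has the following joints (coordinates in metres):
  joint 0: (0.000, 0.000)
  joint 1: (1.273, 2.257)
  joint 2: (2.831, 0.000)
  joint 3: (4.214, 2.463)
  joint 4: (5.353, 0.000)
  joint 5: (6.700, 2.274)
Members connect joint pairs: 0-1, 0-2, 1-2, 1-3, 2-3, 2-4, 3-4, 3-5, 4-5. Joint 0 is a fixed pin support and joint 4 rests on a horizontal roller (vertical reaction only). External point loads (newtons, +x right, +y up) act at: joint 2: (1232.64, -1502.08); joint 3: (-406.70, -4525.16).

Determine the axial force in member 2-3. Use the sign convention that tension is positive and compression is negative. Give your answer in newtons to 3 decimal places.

-229.265

N=6 nodes, M=9 members, R=3 reactions → 2N=12, M+R=12
member 0 (0-1): L=2.5913, (cx,cy)=(0.4913,0.8710)
member 1 (0-2): L=2.8310, (cx,cy)=(1.0000,0.0000)
member 2 (1-2): L=2.7425, (cx,cy)=(0.5681,-0.8230)
member 3 (1-3): L=2.9482, (cx,cy)=(0.9976,0.0699)
member 4 (2-3): L=2.8247, (cx,cy)=(0.4896,0.8719)
member 5 (2-4): L=2.5220, (cx,cy)=(1.0000,0.0000)
member 6 (3-4): L=2.7136, (cx,cy)=(0.4197,-0.9076)
member 7 (3-5): L=2.4932, (cx,cy)=(0.9971,-0.0758)
member 8 (4-5): L=2.6430, (cx,cy)=(0.5096,0.8604)
solve A·x = −loads:
  F[0-1] = -2132.7810 N (compression)
  F[0-2] = +1873.7084 N (tension)
  F[1-2] = +2068.1127 N (tension)
  F[1-3] = -2228.0898 N (compression)
  F[2-3] = -229.2650 N (compression)
  F[2-4] = +1928.1936 N (tension)
  F[3-4] = -4593.8272 N (compression)
  F[3-5] = -0.0000 N (compression)
  F[4-5] = +0.0000 N (tension)
  Rx@0 = -825.9400 N
  Ry@0 = +1857.6695 N
  Ry@4 = +4169.5705 N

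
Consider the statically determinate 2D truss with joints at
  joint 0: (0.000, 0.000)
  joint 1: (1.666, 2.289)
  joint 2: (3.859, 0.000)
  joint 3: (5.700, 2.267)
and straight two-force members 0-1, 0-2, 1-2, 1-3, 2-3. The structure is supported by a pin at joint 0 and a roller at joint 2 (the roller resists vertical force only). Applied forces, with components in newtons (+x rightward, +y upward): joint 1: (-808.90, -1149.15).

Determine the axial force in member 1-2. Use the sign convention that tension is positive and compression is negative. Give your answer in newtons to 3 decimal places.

N=4 nodes, M=5 members, R=3 reactions → 2N=8, M+R=8
member 0 (0-1): L=2.8311, (cx,cy)=(0.5885,0.8085)
member 1 (0-2): L=3.8590, (cx,cy)=(1.0000,0.0000)
member 2 (1-2): L=3.1700, (cx,cy)=(0.6918,-0.7221)
member 3 (1-3): L=4.0341, (cx,cy)=(1.0000,-0.0055)
member 4 (2-3): L=2.9204, (cx,cy)=(0.6304,0.7763)
solve A·x = −loads:
  F[0-1] = -1401.1333 N (compression)
  F[0-2] = +15.6189 N (tension)
  F[1-2] = -22.5771 N (compression)
  F[1-3] = -0.0000 N (tension)
  F[2-3] = +0.0000 N (tension)
  Rx@0 = +808.9000 N
  Ry@0 = +1132.8474 N
  Ry@2 = +16.3026 N

-22.577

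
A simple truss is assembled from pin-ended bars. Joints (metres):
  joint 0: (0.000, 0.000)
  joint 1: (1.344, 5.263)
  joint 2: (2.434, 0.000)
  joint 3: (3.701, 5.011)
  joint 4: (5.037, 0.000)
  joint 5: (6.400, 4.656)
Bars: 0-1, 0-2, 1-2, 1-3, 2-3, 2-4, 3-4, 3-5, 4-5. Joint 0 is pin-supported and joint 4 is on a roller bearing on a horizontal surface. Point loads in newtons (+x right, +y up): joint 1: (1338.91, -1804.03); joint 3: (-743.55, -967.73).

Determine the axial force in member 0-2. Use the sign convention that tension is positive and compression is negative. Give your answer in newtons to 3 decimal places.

830.317

N=6 nodes, M=9 members, R=3 reactions → 2N=12, M+R=12
member 0 (0-1): L=5.4319, (cx,cy)=(0.2474,0.9689)
member 1 (0-2): L=2.4340, (cx,cy)=(1.0000,0.0000)
member 2 (1-2): L=5.3747, (cx,cy)=(0.2028,-0.9792)
member 3 (1-3): L=2.3704, (cx,cy)=(0.9943,-0.1063)
member 4 (2-3): L=5.1687, (cx,cy)=(0.2451,0.9695)
member 5 (2-4): L=2.6030, (cx,cy)=(1.0000,0.0000)
member 6 (3-4): L=5.1860, (cx,cy)=(0.2576,-0.9662)
member 7 (3-5): L=2.7222, (cx,cy)=(0.9915,-0.1304)
member 8 (4-5): L=4.8514, (cx,cy)=(0.2809,0.9597)
solve A·x = −loads:
  F[0-1] = -949.6011 N (compression)
  F[0-2] = +830.3173 N (tension)
  F[1-2] = -747.4223 N (compression)
  F[1-3] = -1430.3941 N (compression)
  F[2-3] = +754.9231 N (tension)
  F[2-4] = +493.6842 N (tension)
  F[3-4] = -1916.3671 N (compression)
  F[3-5] = -0.0000 N (compression)
  F[4-5] = +0.0000 N (tension)
  Rx@0 = -595.3600 N
  Ry@0 = +920.0746 N
  Ry@4 = +1851.6854 N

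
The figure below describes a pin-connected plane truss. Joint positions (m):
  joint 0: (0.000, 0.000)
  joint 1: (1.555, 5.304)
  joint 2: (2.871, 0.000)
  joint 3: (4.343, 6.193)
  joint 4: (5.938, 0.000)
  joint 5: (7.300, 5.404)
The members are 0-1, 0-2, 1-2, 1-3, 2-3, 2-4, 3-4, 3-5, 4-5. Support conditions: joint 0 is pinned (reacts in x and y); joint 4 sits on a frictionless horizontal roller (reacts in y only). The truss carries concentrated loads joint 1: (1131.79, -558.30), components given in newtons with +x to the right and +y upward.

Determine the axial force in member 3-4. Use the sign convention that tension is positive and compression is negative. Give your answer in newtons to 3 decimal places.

N=6 nodes, M=9 members, R=3 reactions → 2N=12, M+R=12
member 0 (0-1): L=5.5272, (cx,cy)=(0.2813,0.9596)
member 1 (0-2): L=2.8710, (cx,cy)=(1.0000,0.0000)
member 2 (1-2): L=5.4648, (cx,cy)=(0.2408,-0.9706)
member 3 (1-3): L=2.9263, (cx,cy)=(0.9527,0.3038)
member 4 (2-3): L=6.3655, (cx,cy)=(0.2312,0.9729)
member 5 (2-4): L=3.0670, (cx,cy)=(1.0000,0.0000)
member 6 (3-4): L=6.3951, (cx,cy)=(0.2494,-0.9684)
member 7 (3-5): L=3.0605, (cx,cy)=(0.9662,-0.2578)
member 8 (4-5): L=5.5730, (cx,cy)=(0.2444,0.9697)
solve A·x = −loads:
  F[0-1] = +624.0580 N (tension)
  F[0-2] = +956.2215 N (tension)
  F[1-2] = -1395.9490 N (compression)
  F[1-3] = -650.8184 N (compression)
  F[2-3] = +1392.6145 N (tension)
  F[2-4] = +298.0233 N (tension)
  F[3-4] = -1194.9140 N (compression)
  F[3-5] = -0.0000 N (compression)
  F[4-5] = +0.0000 N (tension)
  Rx@0 = -1131.7900 N
  Ry@0 = -598.8524 N
  Ry@4 = +1157.1524 N

-1194.914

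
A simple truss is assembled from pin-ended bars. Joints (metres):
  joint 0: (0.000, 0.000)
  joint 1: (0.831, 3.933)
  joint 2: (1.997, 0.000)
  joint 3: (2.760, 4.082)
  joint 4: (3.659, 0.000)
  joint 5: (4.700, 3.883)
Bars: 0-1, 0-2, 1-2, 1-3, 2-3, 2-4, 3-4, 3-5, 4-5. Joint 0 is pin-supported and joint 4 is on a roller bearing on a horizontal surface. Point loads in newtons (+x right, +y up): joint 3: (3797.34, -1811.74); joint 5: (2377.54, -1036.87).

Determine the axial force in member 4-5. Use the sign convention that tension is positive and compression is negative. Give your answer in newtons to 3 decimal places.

N=6 nodes, M=9 members, R=3 reactions → 2N=12, M+R=12
member 0 (0-1): L=4.0198, (cx,cy)=(0.2067,0.9784)
member 1 (0-2): L=1.9970, (cx,cy)=(1.0000,0.0000)
member 2 (1-2): L=4.1022, (cx,cy)=(0.2842,-0.9588)
member 3 (1-3): L=1.9347, (cx,cy)=(0.9970,0.0770)
member 4 (2-3): L=4.1527, (cx,cy)=(0.1837,0.9830)
member 5 (2-4): L=1.6620, (cx,cy)=(1.0000,0.0000)
member 6 (3-4): L=4.1798, (cx,cy)=(0.2151,-0.9766)
member 7 (3-5): L=1.9502, (cx,cy)=(0.9948,-0.1020)
member 8 (4-5): L=4.0201, (cx,cy)=(0.2589,0.9659)
solve A·x = −loads:
  F[0-1] = +6755.1990 N (tension)
  F[0-2] = +4778.4111 N (tension)
  F[1-2] = -6629.3004 N (compression)
  F[1-3] = +3290.5387 N (tension)
  F[2-3] = +6465.9459 N (tension)
  F[2-4] = +1706.0868 N (tension)
  F[3-4] = -8894.2854 N (compression)
  F[3-5] = +2598.0050 N (tension)
  F[4-5] = -799.0181 N (compression)
  Rx@0 = -6174.8800 N
  Ry@0 = -6609.2804 N
  Ry@4 = +9457.8904 N

-799.018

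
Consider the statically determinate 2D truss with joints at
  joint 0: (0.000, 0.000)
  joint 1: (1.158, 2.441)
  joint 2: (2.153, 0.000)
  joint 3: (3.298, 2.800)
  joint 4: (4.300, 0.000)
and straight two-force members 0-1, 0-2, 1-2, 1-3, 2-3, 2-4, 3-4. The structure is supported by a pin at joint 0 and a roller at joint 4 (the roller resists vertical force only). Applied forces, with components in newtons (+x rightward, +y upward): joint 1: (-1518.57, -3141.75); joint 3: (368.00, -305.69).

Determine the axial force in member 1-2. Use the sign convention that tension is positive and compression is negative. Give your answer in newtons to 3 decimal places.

-137.032

N=5 nodes, M=7 members, R=3 reactions → 2N=10, M+R=10
member 0 (0-1): L=2.7017, (cx,cy)=(0.4286,0.9035)
member 1 (0-2): L=2.1530, (cx,cy)=(1.0000,0.0000)
member 2 (1-2): L=2.6360, (cx,cy)=(0.3775,-0.9260)
member 3 (1-3): L=2.1699, (cx,cy)=(0.9862,0.1654)
member 4 (2-3): L=3.0251, (cx,cy)=(0.3785,0.9256)
member 5 (2-4): L=2.1470, (cx,cy)=(1.0000,0.0000)
member 6 (3-4): L=2.9739, (cx,cy)=(0.3369,-0.9415)
solve A·x = −loads:
  F[0-1] = -3308.6488 N (compression)
  F[0-2] = +267.5543 N (tension)
  F[1-2] = -137.0317 N (compression)
  F[1-3] = +154.2968 N (tension)
  F[2-3] = +137.0945 N (tension)
  F[2-4] = +163.9387 N (tension)
  F[3-4] = -486.5622 N (compression)
  Rx@0 = +1150.5700 N
  Ry@0 = +2989.3277 N
  Ry@4 = +458.1123 N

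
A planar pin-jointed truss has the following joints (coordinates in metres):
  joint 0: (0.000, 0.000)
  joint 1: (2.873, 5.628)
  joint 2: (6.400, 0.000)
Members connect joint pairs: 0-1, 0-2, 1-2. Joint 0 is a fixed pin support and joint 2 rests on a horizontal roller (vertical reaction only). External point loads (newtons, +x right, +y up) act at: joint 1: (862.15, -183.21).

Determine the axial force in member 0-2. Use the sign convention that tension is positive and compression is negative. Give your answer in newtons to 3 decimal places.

N=3 nodes, M=3 members, R=3 reactions → 2N=6, M+R=6
member 0 (0-1): L=6.3189, (cx,cy)=(0.4547,0.8907)
member 1 (0-2): L=6.4000, (cx,cy)=(1.0000,0.0000)
member 2 (1-2): L=6.6418, (cx,cy)=(0.5310,-0.8474)
solve A·x = −loads:
  F[0-1] = +737.8645 N (tension)
  F[0-2] = +526.6669 N (tension)
  F[1-2] = -991.7891 N (compression)
  Rx@0 = -862.1500 N
  Ry@0 = -657.1873 N
  Ry@2 = +840.3973 N

526.667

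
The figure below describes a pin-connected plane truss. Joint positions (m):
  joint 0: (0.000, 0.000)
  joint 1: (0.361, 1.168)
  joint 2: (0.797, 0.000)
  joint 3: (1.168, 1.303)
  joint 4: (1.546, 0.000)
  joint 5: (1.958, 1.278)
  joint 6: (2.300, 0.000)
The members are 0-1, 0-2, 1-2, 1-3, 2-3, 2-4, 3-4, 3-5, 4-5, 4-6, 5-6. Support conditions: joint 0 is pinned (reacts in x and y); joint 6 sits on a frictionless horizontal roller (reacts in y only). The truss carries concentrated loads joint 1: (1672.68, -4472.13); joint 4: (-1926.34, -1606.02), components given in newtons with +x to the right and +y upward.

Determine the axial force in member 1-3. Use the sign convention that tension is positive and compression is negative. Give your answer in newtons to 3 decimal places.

-2247.933

N=7 nodes, M=11 members, R=3 reactions → 2N=14, M+R=14
member 0 (0-1): L=1.2225, (cx,cy)=(0.2953,0.9554)
member 1 (0-2): L=0.7970, (cx,cy)=(1.0000,0.0000)
member 2 (1-2): L=1.2467, (cx,cy)=(0.3497,-0.9369)
member 3 (1-3): L=0.8182, (cx,cy)=(0.9863,0.1650)
member 4 (2-3): L=1.3548, (cx,cy)=(0.2738,0.9618)
member 5 (2-4): L=0.7490, (cx,cy)=(1.0000,0.0000)
member 6 (3-4): L=1.3567, (cx,cy)=(0.2786,-0.9604)
member 7 (3-5): L=0.7904, (cx,cy)=(0.9995,-0.0316)
member 8 (4-5): L=1.3428, (cx,cy)=(0.3068,0.9518)
member 9 (4-6): L=0.7540, (cx,cy)=(1.0000,0.0000)
member 10 (5-6): L=1.3230, (cx,cy)=(0.2585,-0.9660)
solve A·x = −loads:
  F[0-1] = -3608.1642 N (compression)
  F[0-2] = +811.8045 N (tension)
  F[1-2] = -1489.8345 N (compression)
  F[1-3] = -2247.9334 N (compression)
  F[2-3] = +1451.2343 N (tension)
  F[2-4] = -106.6266 N (compression)
  F[3-4] = -1016.4911 N (compression)
  F[3-5] = -1537.2751 N (compression)
  F[4-5] = +2713.1301 N (tension)
  F[4-6] = +704.0397 N (tension)
  F[5-6] = -2723.4590 N (compression)
  Rx@0 = +253.6600 N
  Ry@0 = +3447.2647 N
  Ry@6 = +2630.8853 N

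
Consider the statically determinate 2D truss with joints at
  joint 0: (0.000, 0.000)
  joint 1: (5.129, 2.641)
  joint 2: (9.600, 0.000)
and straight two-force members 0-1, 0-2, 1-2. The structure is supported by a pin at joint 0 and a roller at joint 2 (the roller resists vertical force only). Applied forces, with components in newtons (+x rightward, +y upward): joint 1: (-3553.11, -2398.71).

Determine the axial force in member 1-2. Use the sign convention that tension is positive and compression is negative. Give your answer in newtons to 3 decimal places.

N=3 nodes, M=3 members, R=3 reactions → 2N=6, M+R=6
member 0 (0-1): L=5.7690, (cx,cy)=(0.8891,0.4578)
member 1 (0-2): L=9.6000, (cx,cy)=(1.0000,0.0000)
member 2 (1-2): L=5.1928, (cx,cy)=(0.8610,-0.5086)
solve A·x = −loads:
  F[0-1] = -4575.5087 N (compression)
  F[0-2] = +514.7921 N (tension)
  F[1-2] = -597.8954 N (compression)
  Rx@0 = +3553.1100 N
  Ry@0 = +2094.6246 N
  Ry@2 = +304.0854 N

-597.895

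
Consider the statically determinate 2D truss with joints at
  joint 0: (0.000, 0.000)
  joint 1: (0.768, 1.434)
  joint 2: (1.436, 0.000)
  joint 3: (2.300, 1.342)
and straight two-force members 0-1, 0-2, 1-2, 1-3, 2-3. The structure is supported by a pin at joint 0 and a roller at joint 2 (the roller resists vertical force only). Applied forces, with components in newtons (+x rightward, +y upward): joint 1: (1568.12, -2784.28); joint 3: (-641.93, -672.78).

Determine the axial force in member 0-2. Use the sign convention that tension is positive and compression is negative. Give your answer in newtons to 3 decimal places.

885.688

N=4 nodes, M=5 members, R=3 reactions → 2N=8, M+R=8
member 0 (0-1): L=1.6267, (cx,cy)=(0.4721,0.8815)
member 1 (0-2): L=1.4360, (cx,cy)=(1.0000,0.0000)
member 2 (1-2): L=1.5820, (cx,cy)=(0.4223,-0.9065)
member 3 (1-3): L=1.5348, (cx,cy)=(0.9982,-0.0599)
member 4 (2-3): L=1.5961, (cx,cy)=(0.5413,0.8408)
solve A·x = −loads:
  F[0-1] = +85.7874 N (tension)
  F[0-2] = +885.6881 N (tension)
  F[1-2] = -3141.6616 N (compression)
  F[1-3] = -201.3745 N (compression)
  F[2-3] = -814.5119 N (compression)
  Rx@0 = -926.1900 N
  Ry@0 = -75.6246 N
  Ry@2 = +3532.6846 N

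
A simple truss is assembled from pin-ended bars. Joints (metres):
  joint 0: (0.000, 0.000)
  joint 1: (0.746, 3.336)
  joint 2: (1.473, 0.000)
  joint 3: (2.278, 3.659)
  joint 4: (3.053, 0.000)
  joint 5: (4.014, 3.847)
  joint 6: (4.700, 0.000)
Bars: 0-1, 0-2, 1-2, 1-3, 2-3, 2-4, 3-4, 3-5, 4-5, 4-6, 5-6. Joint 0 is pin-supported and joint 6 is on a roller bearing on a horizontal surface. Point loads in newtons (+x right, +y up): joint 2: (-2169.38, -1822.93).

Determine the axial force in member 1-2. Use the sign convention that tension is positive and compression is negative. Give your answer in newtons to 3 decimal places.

1166.978

N=7 nodes, M=11 members, R=3 reactions → 2N=14, M+R=14
member 0 (0-1): L=3.4184, (cx,cy)=(0.2182,0.9759)
member 1 (0-2): L=1.4730, (cx,cy)=(1.0000,0.0000)
member 2 (1-2): L=3.4143, (cx,cy)=(0.2129,-0.9771)
member 3 (1-3): L=1.5657, (cx,cy)=(0.9785,0.2063)
member 4 (2-3): L=3.7465, (cx,cy)=(0.2149,0.9766)
member 5 (2-4): L=1.5800, (cx,cy)=(1.0000,0.0000)
member 6 (3-4): L=3.7402, (cx,cy)=(0.2072,-0.9783)
member 7 (3-5): L=1.7462, (cx,cy)=(0.9942,0.1077)
member 8 (4-5): L=3.9652, (cx,cy)=(0.2424,0.9702)
member 9 (4-6): L=1.6470, (cx,cy)=(1.0000,0.0000)
member 10 (5-6): L=3.9077, (cx,cy)=(0.1756,-0.9845)
solve A·x = −loads:
  F[0-1] = -1282.5286 N (compression)
  F[0-2] = -1889.4923 N (compression)
  F[1-2] = +1166.9781 N (tension)
  F[1-3] = -539.9860 N (compression)
  F[2-3] = +699.0405 N (tension)
  F[2-4] = +378.1696 N (tension)
  F[3-4] = -611.8174 N (compression)
  F[3-5] = -252.8650 N (compression)
  F[4-5] = +616.9314 N (tension)
  F[4-6] = +101.8772 N (tension)
  F[5-6] = -580.3263 N (compression)
  Rx@0 = +2169.3800 N
  Ry@0 = +1251.6160 N
  Ry@6 = +571.3140 N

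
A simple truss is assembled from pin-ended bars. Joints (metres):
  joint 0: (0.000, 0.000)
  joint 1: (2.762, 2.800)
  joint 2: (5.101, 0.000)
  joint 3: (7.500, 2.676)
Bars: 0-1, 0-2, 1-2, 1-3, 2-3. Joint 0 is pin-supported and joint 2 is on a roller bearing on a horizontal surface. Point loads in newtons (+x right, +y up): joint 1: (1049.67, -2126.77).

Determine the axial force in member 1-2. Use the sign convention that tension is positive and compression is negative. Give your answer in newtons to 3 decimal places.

N=4 nodes, M=5 members, R=3 reactions → 2N=8, M+R=8
member 0 (0-1): L=3.9330, (cx,cy)=(0.7023,0.7119)
member 1 (0-2): L=5.1010, (cx,cy)=(1.0000,0.0000)
member 2 (1-2): L=3.6484, (cx,cy)=(0.6411,-0.7675)
member 3 (1-3): L=4.7396, (cx,cy)=(0.9997,-0.0262)
member 4 (2-3): L=3.5939, (cx,cy)=(0.6675,0.7446)
solve A·x = −loads:
  F[0-1] = -560.4939 N (compression)
  F[0-2] = +1443.2821 N (tension)
  F[1-2] = -2251.2569 N (compression)
  F[1-3] = +0.0000 N (tension)
  F[2-3] = -0.0000 N (compression)
  Rx@0 = -1049.6700 N
  Ry@0 = +399.0275 N
  Ry@2 = +1727.7425 N

-2251.257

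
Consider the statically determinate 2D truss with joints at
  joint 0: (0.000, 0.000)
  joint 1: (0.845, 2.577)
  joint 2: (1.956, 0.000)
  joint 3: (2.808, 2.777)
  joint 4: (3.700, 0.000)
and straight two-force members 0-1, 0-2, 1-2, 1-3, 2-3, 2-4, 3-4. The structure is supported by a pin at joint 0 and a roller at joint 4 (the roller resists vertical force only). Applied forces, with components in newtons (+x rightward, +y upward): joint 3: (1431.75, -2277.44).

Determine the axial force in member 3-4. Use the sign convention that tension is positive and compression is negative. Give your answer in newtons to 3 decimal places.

N=5 nodes, M=7 members, R=3 reactions → 2N=10, M+R=10
member 0 (0-1): L=2.7120, (cx,cy)=(0.3116,0.9502)
member 1 (0-2): L=1.9560, (cx,cy)=(1.0000,0.0000)
member 2 (1-2): L=2.8063, (cx,cy)=(0.3959,-0.9183)
member 3 (1-3): L=1.9732, (cx,cy)=(0.9948,0.1014)
member 4 (2-3): L=2.9048, (cx,cy)=(0.2933,0.9560)
member 5 (2-4): L=1.7440, (cx,cy)=(1.0000,0.0000)
member 6 (3-4): L=2.9167, (cx,cy)=(0.3058,-0.9521)
solve A·x = −loads:
  F[0-1] = +553.0702 N (tension)
  F[0-2] = +1259.4255 N (tension)
  F[1-2] = -529.9031 N (compression)
  F[1-3] = +384.0895 N (tension)
  F[2-3] = +508.9945 N (tension)
  F[2-4] = +900.3446 N (tension)
  F[3-4] = -2944.0296 N (compression)
  Rx@0 = -1431.7500 N
  Ry@0 = -525.5387 N
  Ry@4 = +2802.9787 N

-2944.030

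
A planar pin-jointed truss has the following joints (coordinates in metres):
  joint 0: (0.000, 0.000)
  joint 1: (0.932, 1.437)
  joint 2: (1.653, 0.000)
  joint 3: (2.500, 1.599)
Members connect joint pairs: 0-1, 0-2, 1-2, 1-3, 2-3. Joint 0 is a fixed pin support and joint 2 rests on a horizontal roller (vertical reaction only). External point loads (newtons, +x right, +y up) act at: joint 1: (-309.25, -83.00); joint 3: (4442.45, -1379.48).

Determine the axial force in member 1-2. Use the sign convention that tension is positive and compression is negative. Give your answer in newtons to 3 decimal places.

-4717.714

N=4 nodes, M=5 members, R=3 reactions → 2N=8, M+R=8
member 0 (0-1): L=1.7128, (cx,cy)=(0.5441,0.8390)
member 1 (0-2): L=1.6530, (cx,cy)=(1.0000,0.0000)
member 2 (1-2): L=1.6077, (cx,cy)=(0.4485,-0.8938)
member 3 (1-3): L=1.5763, (cx,cy)=(0.9947,0.1028)
member 4 (2-3): L=1.8095, (cx,cy)=(0.4681,0.8837)
solve A·x = −loads:
  F[0-1] = +5600.9361 N (tension)
  F[0-2] = +1085.4692 N (tension)
  F[1-2] = -4717.7143 N (compression)
  F[1-3] = +5501.8043 N (tension)
  F[2-3] = -2200.9050 N (compression)
  Rx@0 = -4133.2000 N
  Ry@0 = -4699.1300 N
  Ry@2 = +6161.6100 N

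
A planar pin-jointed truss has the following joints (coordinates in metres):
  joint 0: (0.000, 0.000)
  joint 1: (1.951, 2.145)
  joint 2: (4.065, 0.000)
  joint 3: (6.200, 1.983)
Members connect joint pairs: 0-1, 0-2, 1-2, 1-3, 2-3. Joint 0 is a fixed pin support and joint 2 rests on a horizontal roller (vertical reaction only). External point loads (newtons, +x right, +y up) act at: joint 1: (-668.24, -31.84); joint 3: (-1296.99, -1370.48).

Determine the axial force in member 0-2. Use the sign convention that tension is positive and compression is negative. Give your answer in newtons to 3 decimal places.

-1708.665

N=4 nodes, M=5 members, R=3 reactions → 2N=8, M+R=8
member 0 (0-1): L=2.8996, (cx,cy)=(0.6729,0.7398)
member 1 (0-2): L=4.0650, (cx,cy)=(1.0000,0.0000)
member 2 (1-2): L=3.0116, (cx,cy)=(0.7019,-0.7122)
member 3 (1-3): L=4.2521, (cx,cy)=(0.9993,-0.0381)
member 4 (2-3): L=2.9138, (cx,cy)=(0.7327,0.6805)
solve A·x = −loads:
  F[0-1] = -381.3038 N (compression)
  F[0-2] = -1708.6653 N (compression)
  F[1-2] = +342.1594 N (tension)
  F[1-3] = +171.6241 N (tension)
  F[2-3] = -2004.1949 N (compression)
  Rx@0 = +1965.2300 N
  Ry@0 = +282.0765 N
  Ry@2 = +1120.2435 N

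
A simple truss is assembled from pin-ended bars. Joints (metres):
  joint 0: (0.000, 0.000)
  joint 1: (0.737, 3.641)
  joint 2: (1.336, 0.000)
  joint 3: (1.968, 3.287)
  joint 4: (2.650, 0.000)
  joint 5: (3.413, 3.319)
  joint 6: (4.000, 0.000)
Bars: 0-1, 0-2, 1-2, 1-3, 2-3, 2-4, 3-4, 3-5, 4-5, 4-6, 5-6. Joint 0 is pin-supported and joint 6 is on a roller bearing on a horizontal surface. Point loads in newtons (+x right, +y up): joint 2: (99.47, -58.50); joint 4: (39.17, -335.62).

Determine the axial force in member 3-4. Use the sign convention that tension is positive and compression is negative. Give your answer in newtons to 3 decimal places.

N=7 nodes, M=11 members, R=3 reactions → 2N=14, M+R=14
member 0 (0-1): L=3.7148, (cx,cy)=(0.1984,0.9801)
member 1 (0-2): L=1.3360, (cx,cy)=(1.0000,0.0000)
member 2 (1-2): L=3.6899, (cx,cy)=(0.1623,-0.9867)
member 3 (1-3): L=1.2809, (cx,cy)=(0.9611,-0.2764)
member 4 (2-3): L=3.3472, (cx,cy)=(0.1888,0.9820)
member 5 (2-4): L=1.3140, (cx,cy)=(1.0000,0.0000)
member 6 (3-4): L=3.3570, (cx,cy)=(0.2032,-0.9791)
member 7 (3-5): L=1.4454, (cx,cy)=(0.9998,0.0221)
member 8 (4-5): L=3.4056, (cx,cy)=(0.2240,0.9746)
member 9 (4-6): L=1.3500, (cx,cy)=(1.0000,0.0000)
member 10 (5-6): L=3.3705, (cx,cy)=(0.1742,-0.9847)
solve A·x = −loads:
  F[0-1] = -155.3201 N (compression)
  F[0-2] = +169.4545 N (tension)
  F[1-2] = +171.3669 N (tension)
  F[1-3] = -61.0092 N (compression)
  F[2-3] = -112.6196 N (compression)
  F[2-4] = +119.0672 N (tension)
  F[3-4] = +93.4925 N (tension)
  F[3-5] = -98.9151 N (compression)
  F[4-5] = +250.4438 N (tension)
  F[4-6] = +42.7803 N (tension)
  F[5-6] = -245.6412 N (compression)
  Rx@0 = -138.6400 N
  Ry@0 = +152.2328 N
  Ry@6 = +241.8872 N

93.492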